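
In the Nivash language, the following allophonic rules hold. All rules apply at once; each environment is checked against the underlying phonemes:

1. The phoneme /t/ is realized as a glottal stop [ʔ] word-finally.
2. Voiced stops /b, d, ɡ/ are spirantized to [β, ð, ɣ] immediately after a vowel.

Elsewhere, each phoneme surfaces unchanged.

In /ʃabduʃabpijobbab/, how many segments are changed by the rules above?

4

Segments that undergo a rule: /b/ → [β] (rule 2); /b/ → [β] (rule 2); /b/ → [β] (rule 2); /b/ → [β] (rule 2).
All other segments surface unchanged.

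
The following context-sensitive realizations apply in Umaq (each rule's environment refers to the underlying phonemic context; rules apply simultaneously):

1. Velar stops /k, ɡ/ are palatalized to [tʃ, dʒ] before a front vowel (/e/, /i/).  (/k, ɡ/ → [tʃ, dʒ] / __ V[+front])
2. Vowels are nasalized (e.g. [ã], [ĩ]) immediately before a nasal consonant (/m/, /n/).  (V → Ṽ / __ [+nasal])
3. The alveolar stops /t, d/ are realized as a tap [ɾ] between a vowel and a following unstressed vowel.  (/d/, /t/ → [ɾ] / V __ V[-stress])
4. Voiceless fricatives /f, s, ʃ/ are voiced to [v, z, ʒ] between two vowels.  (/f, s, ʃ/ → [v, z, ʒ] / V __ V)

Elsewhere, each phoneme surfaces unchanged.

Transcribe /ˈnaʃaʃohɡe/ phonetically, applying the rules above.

[ˈnaʒaʒohdʒe]

/n/ (word-initial): no rule targets it → [n].
/a/ — between /n/ and /ʃ/; rule 2 does not apply here → [a].
/ʃ/ (between /a/ and /a/) occurs between two vowels → [ʒ] by rule 4.
/a/ (between /ʃ/ and /ʃ/): rule 2 targets it, but not before a nasal consonant → unchanged [a].
/ʃ/ (between /a/ and /o/): between two vowels, so rule 4 applies → [ʒ].
/o/ (between /ʃ/ and /h/) fails the environment for rule 2, so it stays [o].
/h/ stays [h].
/ɡ/ (between /h/ and /e/): before a front vowel, so rule 1 applies → [dʒ].
/e/ — word-final; rule 2 does not apply here → [e].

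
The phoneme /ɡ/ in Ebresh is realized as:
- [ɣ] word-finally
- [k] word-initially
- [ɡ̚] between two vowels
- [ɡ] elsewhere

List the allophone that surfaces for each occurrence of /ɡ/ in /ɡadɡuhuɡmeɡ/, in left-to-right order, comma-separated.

Occurrence 1 (position 1): word-initially → [k].
Occurrence 2 (position 4): no conditioning environment matches → elsewhere allophone [ɡ].
Occurrence 3 (position 8): no conditioning environment matches → elsewhere allophone [ɡ].
Occurrence 4 (position 11): word-finally → [ɣ].

[k], [ɡ], [ɡ], [ɣ]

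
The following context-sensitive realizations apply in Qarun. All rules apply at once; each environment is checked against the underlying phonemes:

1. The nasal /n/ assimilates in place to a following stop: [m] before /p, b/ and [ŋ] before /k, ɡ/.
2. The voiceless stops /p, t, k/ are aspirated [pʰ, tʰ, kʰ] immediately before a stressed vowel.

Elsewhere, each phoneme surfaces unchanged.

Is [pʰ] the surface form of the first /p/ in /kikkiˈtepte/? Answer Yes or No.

No

/p/ (between /e/ and /t/): rule 2 targets it, but not immediately before a stressed vowel → unchanged [p].
The actual realization is [p], not [pʰ].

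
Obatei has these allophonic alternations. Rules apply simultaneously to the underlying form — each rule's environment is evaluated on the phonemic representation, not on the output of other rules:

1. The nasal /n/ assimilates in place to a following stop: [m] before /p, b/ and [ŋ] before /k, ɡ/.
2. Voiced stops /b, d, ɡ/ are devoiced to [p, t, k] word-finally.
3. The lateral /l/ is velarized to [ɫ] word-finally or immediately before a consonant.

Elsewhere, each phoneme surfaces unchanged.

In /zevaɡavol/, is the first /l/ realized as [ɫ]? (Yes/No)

Yes

/l/ (word-final): word-finally or immediately before a consonant, so rule 3 applies → [ɫ].
The actual realization is [ɫ], which matches [ɫ].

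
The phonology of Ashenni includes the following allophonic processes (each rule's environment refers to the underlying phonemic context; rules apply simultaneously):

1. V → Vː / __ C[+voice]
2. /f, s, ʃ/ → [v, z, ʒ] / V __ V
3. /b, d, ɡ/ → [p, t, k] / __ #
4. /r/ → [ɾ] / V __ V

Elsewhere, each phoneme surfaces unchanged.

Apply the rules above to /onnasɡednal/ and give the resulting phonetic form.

[oːnnasɡeːdnaːl]

/o/ — word-initial, before a voiced consonant — surfaces as [oː] (rule 1).
/n/ (between /o/ and /n/): no rule targets it → [n].
/n/ — not in any rule's target class → [n].
/a/ — between /n/ and /s/; rule 1 does not apply here → [a].
/s/ (between /a/ and /ɡ/) is in the target of rule 2 but the environment (between two vowels) is not met → [s].
/ɡ/ (between /s/ and /e/) is in the target of rule 3 but the environment (word-finally) is not met → [ɡ].
Rule 1 applies to /e/ (between /ɡ/ and /d/: before a voiced consonant) → [eː].
/d/ — between /e/ and /n/; rule 3 does not apply here → [d].
/n/ — not in any rule's target class → [n].
/a/ meets the environment for rule 1 (before a voiced consonant) → [aː].
/l/ (word-final): no rule targets it → [l].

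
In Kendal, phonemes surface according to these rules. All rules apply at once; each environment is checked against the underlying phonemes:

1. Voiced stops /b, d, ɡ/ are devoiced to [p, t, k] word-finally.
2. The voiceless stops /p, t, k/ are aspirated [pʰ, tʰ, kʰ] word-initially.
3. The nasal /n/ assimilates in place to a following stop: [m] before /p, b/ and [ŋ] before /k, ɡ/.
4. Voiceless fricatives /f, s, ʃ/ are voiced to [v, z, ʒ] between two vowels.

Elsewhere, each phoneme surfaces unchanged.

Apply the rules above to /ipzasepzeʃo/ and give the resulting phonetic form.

/p/ (between /i/ and /z/) fails the environment for rule 2, so it stays [p].
Rule 4 applies to /s/ (between /a/ and /e/: between two vowels) → [z].
/p/ (between /e/ and /z/) fails the environment for rule 2, so it stays [p].
/ʃ/ (between /e/ and /o/): between two vowels, so rule 4 applies → [ʒ].

[ipzazepzeʒo]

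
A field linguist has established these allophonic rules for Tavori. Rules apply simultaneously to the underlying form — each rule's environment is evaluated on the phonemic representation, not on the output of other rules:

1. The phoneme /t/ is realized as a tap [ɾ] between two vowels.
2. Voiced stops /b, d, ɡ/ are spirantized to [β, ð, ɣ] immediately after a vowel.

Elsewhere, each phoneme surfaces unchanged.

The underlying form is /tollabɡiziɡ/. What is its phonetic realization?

[tollaβɡiziɣ]

/t/ — word-initial; rule 1 does not apply here → [t].
/b/ — between /a/ and /ɡ/, immediately after a vowel — surfaces as [β] (rule 2).
/ɡ/ (between /b/ and /i/) fails the environment for rule 2, so it stays [ɡ].
Rule 2 applies to /ɡ/ (word-final: immediately after a vowel) → [ɣ].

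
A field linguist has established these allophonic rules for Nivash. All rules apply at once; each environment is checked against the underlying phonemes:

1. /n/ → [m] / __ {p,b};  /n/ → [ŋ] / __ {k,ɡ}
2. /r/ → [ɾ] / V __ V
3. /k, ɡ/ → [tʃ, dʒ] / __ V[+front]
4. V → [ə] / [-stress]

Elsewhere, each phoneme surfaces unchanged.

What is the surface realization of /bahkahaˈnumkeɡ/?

/b/ (word-initial) is unaffected → [b].
/a/ (between /b/ and /h/): in an unstressed syllable, so rule 4 applies → [ə].
/h/ — not in any rule's target class → [h].
/k/ (between /h/ and /a/): rule 3 targets it, but not before a front vowel → unchanged [k].
/a/ meets the environment for rule 4 (in an unstressed syllable) → [ə].
/h/ — not in any rule's target class → [h].
/a/ — between /h/ and /n/, in an unstressed syllable — surfaces as [ə] (rule 4).
/n/ — between /a/ and /u/; rule 1 does not apply here → [n].
/u/ — between /n/ and /m/; rule 4 does not apply here → [u].
/m/ stays [m].
/k/ (between /m/ and /e/): before a front vowel, so rule 3 applies → [tʃ].
/e/ meets the environment for rule 4 (in an unstressed syllable) → [ə].
/ɡ/ (word-final) is in the target of rule 3 but the environment (before a front vowel) is not met → [ɡ].

[bəhkəhəˈnumtʃəɡ]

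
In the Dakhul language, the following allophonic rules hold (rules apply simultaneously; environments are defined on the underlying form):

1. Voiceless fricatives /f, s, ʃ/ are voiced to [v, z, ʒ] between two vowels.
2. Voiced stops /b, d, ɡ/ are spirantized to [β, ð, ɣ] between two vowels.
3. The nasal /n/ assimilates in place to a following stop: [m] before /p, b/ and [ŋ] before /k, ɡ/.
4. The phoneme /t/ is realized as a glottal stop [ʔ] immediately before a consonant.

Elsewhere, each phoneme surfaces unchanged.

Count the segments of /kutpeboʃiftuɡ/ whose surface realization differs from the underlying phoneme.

Segments that undergo a rule: /t/ → [ʔ] (rule 4); /b/ → [β] (rule 2); /ʃ/ → [ʒ] (rule 1).
All other segments surface unchanged.

3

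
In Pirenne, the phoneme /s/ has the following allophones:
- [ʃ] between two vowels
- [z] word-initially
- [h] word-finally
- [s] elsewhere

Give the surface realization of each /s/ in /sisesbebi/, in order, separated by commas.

Occurrence 1 (position 1): word-initially → [z].
Occurrence 2 (position 3): between two vowels → [ʃ].
Occurrence 3 (position 5): no conditioning environment matches → elsewhere allophone [s].

[z], [ʃ], [s]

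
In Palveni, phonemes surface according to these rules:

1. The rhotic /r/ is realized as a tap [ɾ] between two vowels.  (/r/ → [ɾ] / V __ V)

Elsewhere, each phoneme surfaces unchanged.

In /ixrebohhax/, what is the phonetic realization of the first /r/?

/r/ — between /x/ and /e/; rule 1 does not apply here → [r].

[r]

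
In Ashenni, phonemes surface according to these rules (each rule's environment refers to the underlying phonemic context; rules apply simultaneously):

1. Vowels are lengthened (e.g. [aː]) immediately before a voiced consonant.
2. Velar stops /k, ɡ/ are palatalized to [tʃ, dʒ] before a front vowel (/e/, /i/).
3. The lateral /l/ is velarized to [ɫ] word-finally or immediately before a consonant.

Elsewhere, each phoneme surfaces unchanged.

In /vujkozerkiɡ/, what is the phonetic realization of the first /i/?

/i/ (between /k/ and /ɡ/) occurs before a voiced consonant → [iː] by rule 1.

[iː]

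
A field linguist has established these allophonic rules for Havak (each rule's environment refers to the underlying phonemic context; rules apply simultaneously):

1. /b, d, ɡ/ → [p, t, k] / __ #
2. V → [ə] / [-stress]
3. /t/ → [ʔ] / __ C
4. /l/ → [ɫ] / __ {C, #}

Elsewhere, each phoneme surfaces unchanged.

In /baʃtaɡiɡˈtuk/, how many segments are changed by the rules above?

3

Segments that undergo a rule: /a/ → [ə] (rule 2); /a/ → [ə] (rule 2); /i/ → [ə] (rule 2).
All other segments surface unchanged.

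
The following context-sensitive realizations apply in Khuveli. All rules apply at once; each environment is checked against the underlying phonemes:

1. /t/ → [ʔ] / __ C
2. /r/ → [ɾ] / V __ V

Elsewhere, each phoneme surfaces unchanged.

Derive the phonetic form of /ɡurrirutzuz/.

[ɡurriɾuʔzuz]

/ɡ/ (word-initial) is unaffected → [ɡ].
/u/ — not in any rule's target class → [u].
/r/ (between /u/ and /r/): rule 2 targets it, but not between two vowels → unchanged [r].
/r/ (between /r/ and /i/) fails the environment for rule 2, so it stays [r].
/i/ (between /r/ and /r/) is unaffected → [i].
/r/ (between /i/ and /u/) occurs between two vowels → [ɾ] by rule 2.
/u/ — not in any rule's target class → [u].
/t/ meets the environment for rule 1 (immediately before a consonant) → [ʔ].
/z/ — not in any rule's target class → [z].
/u/ (between /z/ and /z/) is unaffected → [u].
/z/ — not in any rule's target class → [z].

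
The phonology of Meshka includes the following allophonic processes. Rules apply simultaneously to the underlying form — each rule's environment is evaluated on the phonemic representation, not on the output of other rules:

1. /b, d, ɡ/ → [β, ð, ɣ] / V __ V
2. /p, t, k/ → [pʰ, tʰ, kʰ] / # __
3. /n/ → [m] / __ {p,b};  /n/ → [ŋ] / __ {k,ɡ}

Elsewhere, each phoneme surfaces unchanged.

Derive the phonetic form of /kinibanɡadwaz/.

/k/ (word-initial) occurs word-initially → [kʰ] by rule 2.
/n/ — between /i/ and /i/; rule 3 does not apply here → [n].
Rule 1 applies to /b/ (between /i/ and /a/: between two vowels) → [β].
Rule 3 applies to /n/ (between /a/ and /ɡ/: before a labial or velar stop) → [ŋ].
/ɡ/ (between /n/ and /a/): rule 1 targets it, but not between two vowels → unchanged [ɡ].
/d/ (between /a/ and /w/) fails the environment for rule 1, so it stays [d].

[kʰiniβaŋɡadwaz]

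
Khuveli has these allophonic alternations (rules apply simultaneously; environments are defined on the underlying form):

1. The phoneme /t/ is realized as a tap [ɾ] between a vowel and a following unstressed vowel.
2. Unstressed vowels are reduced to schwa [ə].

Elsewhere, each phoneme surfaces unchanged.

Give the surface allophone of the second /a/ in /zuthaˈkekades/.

/a/ (between /k/ and /d/): in an unstressed syllable, so rule 2 applies → [ə].

[ə]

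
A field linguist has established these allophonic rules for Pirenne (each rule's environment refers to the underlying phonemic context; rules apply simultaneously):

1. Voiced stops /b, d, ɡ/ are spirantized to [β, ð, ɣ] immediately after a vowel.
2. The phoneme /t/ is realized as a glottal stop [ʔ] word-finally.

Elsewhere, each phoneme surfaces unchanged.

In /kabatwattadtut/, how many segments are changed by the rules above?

3

Segments that undergo a rule: /b/ → [β] (rule 1); /d/ → [ð] (rule 1); /t/ → [ʔ] (rule 2).
All other segments surface unchanged.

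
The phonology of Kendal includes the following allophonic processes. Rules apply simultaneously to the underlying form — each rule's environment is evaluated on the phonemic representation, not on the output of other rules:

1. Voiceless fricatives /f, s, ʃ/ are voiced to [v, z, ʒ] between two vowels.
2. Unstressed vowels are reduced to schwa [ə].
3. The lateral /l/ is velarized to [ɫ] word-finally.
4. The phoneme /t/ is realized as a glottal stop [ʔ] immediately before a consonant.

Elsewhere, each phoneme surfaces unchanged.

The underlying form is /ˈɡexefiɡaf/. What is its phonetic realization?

/ɡ/ (word-initial): no rule targets it → [ɡ].
/e/ — between /ɡ/ and /x/; rule 2 does not apply here → [e].
/x/ — not in any rule's target class → [x].
/e/ meets the environment for rule 2 (in an unstressed syllable) → [ə].
/f/ meets the environment for rule 1 (between two vowels) → [v].
Rule 2 applies to /i/ (between /f/ and /ɡ/: in an unstressed syllable) → [ə].
/ɡ/ (between /i/ and /a/) is unaffected → [ɡ].
/a/ (between /ɡ/ and /f/) occurs in an unstressed syllable → [ə] by rule 2.
/f/ — word-final; rule 1 does not apply here → [f].

[ˈɡexəvəɡəf]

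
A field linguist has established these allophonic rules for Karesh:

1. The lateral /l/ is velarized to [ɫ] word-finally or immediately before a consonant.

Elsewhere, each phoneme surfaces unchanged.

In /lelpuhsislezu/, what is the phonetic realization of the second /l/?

[ɫ]

/l/ — between /e/ and /p/, word-finally or immediately before a consonant — surfaces as [ɫ] (rule 1).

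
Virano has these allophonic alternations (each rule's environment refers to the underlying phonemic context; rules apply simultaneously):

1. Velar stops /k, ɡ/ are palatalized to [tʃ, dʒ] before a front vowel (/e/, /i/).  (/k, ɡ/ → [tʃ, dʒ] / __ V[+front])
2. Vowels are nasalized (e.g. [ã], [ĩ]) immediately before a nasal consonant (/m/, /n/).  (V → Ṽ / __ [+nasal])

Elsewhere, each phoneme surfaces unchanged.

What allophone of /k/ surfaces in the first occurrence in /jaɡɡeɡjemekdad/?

/k/ (between /e/ and /d/): rule 1 targets it, but not before a front vowel → unchanged [k].

[k]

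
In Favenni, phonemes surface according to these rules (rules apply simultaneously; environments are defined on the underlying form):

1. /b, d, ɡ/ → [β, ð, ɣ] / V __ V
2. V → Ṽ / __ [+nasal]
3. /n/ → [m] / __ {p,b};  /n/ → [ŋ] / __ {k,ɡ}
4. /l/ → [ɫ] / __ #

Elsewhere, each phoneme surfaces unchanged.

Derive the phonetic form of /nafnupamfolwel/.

[nafnupãmfolweɫ]

/n/ — word-initial; rule 3 does not apply here → [n].
/a/ (between /n/ and /f/): rule 2 targets it, but not before a nasal consonant → unchanged [a].
/f/ — not in any rule's target class → [f].
/n/ (between /f/ and /u/) is in the target of rule 3 but the environment (before a labial or velar stop) is not met → [n].
/u/ — between /n/ and /p/; rule 2 does not apply here → [u].
/p/ stays [p].
/a/ — between /p/ and /m/, before a nasal consonant — surfaces as [ã] (rule 2).
/m/ stays [m].
/f/ — not in any rule's target class → [f].
/o/ (between /f/ and /l/) is in the target of rule 2 but the environment (before a nasal consonant) is not met → [o].
/l/ — between /o/ and /w/; rule 4 does not apply here → [l].
/w/ (between /l/ and /e/) is unaffected → [w].
/e/ — between /w/ and /l/; rule 2 does not apply here → [e].
/l/ (word-final) occurs word-finally → [ɫ] by rule 4.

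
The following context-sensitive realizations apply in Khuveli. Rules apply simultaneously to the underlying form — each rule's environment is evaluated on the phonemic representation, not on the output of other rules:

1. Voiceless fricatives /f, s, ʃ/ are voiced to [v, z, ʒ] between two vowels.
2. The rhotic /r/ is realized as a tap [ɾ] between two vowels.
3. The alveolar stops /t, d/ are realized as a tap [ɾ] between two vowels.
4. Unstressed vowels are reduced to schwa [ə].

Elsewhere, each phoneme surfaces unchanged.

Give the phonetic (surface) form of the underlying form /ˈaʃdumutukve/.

[ˈaʃdəməɾəkvə]

/a/ — word-initial; rule 4 does not apply here → [a].
/ʃ/ — between /a/ and /d/; rule 1 does not apply here → [ʃ].
/d/ (between /ʃ/ and /u/): rule 3 targets it, but not between two vowels → unchanged [d].
Rule 4 applies to /u/ (between /d/ and /m/: in an unstressed syllable) → [ə].
/m/ stays [m].
Rule 4 applies to /u/ (between /m/ and /t/: in an unstressed syllable) → [ə].
Rule 3 applies to /t/ (between /u/ and /u/: between two vowels) → [ɾ].
/u/ (between /t/ and /k/) occurs in an unstressed syllable → [ə] by rule 4.
/k/ (between /u/ and /v/): no rule targets it → [k].
/v/ (between /k/ and /e/): no rule targets it → [v].
/e/ (word-final): in an unstressed syllable, so rule 4 applies → [ə].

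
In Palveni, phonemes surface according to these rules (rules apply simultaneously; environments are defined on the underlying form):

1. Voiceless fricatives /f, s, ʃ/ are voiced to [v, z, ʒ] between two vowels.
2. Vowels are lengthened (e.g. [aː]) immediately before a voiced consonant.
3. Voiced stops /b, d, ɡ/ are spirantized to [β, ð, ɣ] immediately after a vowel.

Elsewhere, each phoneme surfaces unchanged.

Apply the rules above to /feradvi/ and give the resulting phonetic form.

[feːraːðvi]

/f/ (word-initial) is in the target of rule 1 but the environment (between two vowels) is not met → [f].
/e/ meets the environment for rule 2 (before a voiced consonant) → [eː].
Rule 2 applies to /a/ (between /r/ and /d/: before a voiced consonant) → [aː].
/d/ meets the environment for rule 3 (immediately after a vowel) → [ð].
/i/ (word-final): rule 2 targets it, but not before a voiced consonant → unchanged [i].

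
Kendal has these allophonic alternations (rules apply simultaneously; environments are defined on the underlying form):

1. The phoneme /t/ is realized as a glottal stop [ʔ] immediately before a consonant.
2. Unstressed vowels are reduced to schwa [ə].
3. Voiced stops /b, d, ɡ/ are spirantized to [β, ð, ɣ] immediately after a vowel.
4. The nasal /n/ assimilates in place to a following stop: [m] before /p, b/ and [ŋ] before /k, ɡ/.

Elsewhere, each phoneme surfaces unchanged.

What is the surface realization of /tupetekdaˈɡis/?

/t/ — word-initial; rule 1 does not apply here → [t].
/u/ meets the environment for rule 2 (in an unstressed syllable) → [ə].
/p/ (between /u/ and /e/) is unaffected → [p].
Rule 2 applies to /e/ (between /p/ and /t/: in an unstressed syllable) → [ə].
/t/ (between /e/ and /e/): rule 1 targets it, but not immediately before a consonant → unchanged [t].
Rule 2 applies to /e/ (between /t/ and /k/: in an unstressed syllable) → [ə].
/k/ — not in any rule's target class → [k].
/d/ (between /k/ and /a/): rule 3 targets it, but not immediately after a vowel → unchanged [d].
Rule 2 applies to /a/ (between /d/ and /ɡ/: in an unstressed syllable) → [ə].
Rule 3 applies to /ɡ/ (between /a/ and /i/: immediately after a vowel) → [ɣ].
/i/ (between /ɡ/ and /s/) is in the target of rule 2 but the environment (in an unstressed syllable) is not met → [i].
/s/ (word-final) is unaffected → [s].

[təpətəkdəˈɣis]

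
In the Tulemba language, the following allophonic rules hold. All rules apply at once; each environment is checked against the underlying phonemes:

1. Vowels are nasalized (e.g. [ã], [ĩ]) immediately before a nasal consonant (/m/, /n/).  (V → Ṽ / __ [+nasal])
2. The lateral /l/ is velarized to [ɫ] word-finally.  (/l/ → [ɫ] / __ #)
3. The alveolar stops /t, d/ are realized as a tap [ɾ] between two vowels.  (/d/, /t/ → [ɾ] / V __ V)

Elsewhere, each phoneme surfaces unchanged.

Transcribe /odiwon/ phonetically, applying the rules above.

[oɾiwõn]

/o/ (word-initial) is in the target of rule 1 but the environment (before a nasal consonant) is not met → [o].
Rule 3 applies to /d/ (between /o/ and /i/: between two vowels) → [ɾ].
/i/ — between /d/ and /w/; rule 1 does not apply here → [i].
/o/ — between /w/ and /n/, before a nasal consonant — surfaces as [õ] (rule 1).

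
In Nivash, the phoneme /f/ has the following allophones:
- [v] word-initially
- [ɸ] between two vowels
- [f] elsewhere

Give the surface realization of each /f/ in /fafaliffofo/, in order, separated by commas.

[v], [ɸ], [f], [f], [ɸ]

Occurrence 1 (position 1): word-initially → [v].
Occurrence 2 (position 3): between two vowels → [ɸ].
Occurrence 3 (position 7): no conditioning environment matches → elsewhere allophone [f].
Occurrence 4 (position 8): no conditioning environment matches → elsewhere allophone [f].
Occurrence 5 (position 10): between two vowels → [ɸ].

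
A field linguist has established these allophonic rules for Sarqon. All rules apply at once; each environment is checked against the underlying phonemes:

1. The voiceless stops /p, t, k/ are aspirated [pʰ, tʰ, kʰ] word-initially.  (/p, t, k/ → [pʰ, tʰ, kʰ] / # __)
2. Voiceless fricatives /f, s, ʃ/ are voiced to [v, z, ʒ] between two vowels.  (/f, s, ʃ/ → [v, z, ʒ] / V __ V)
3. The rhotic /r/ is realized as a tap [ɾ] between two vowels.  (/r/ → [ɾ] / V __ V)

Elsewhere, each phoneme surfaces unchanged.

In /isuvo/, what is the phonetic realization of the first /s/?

/s/ meets the environment for rule 2 (between two vowels) → [z].

[z]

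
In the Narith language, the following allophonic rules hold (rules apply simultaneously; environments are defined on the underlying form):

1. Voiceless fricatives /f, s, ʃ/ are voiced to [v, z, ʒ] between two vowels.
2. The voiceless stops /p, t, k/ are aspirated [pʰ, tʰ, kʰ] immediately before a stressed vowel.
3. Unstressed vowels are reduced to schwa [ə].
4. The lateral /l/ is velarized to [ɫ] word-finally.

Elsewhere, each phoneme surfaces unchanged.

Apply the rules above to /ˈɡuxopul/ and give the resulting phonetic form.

[ˈɡuxəpəɫ]

/ɡ/ (word-initial) is unaffected → [ɡ].
/u/ (between /ɡ/ and /x/) fails the environment for rule 3, so it stays [u].
/x/ (between /u/ and /o/) is unaffected → [x].
/o/ — between /x/ and /p/, in an unstressed syllable — surfaces as [ə] (rule 3).
/p/ — between /o/ and /u/; rule 2 does not apply here → [p].
/u/ — between /p/ and /l/, in an unstressed syllable — surfaces as [ə] (rule 3).
/l/ (word-final) occurs word-finally → [ɫ] by rule 4.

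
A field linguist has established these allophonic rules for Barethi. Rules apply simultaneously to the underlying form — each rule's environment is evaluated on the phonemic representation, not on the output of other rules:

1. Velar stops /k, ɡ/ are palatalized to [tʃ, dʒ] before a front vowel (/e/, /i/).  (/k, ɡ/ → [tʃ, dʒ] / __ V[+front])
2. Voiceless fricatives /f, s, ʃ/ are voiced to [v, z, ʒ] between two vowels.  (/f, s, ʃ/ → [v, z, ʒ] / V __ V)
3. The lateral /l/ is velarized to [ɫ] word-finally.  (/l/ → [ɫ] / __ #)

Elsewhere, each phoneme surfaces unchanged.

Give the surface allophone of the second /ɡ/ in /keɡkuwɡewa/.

[dʒ]

/ɡ/ (between /w/ and /e/) occurs before a front vowel → [dʒ] by rule 1.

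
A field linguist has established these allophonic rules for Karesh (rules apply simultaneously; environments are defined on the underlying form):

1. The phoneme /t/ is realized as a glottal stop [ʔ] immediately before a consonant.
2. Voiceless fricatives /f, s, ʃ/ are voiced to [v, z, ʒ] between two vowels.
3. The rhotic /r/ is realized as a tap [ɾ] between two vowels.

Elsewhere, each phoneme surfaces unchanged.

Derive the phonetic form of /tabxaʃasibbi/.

[tabxaʒazibbi]

/t/ (word-initial) is in the target of rule 1 but the environment (immediately before a consonant) is not met → [t].
/ʃ/ — between /a/ and /a/, between two vowels — surfaces as [ʒ] (rule 2).
Rule 2 applies to /s/ (between /a/ and /i/: between two vowels) → [z].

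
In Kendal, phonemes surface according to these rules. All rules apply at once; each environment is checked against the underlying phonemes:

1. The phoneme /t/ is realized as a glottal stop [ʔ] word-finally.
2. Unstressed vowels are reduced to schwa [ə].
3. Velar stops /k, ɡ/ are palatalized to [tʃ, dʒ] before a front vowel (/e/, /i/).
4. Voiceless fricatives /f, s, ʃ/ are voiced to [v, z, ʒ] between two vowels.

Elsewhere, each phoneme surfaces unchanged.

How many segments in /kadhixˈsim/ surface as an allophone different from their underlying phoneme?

2

Segments that undergo a rule: /a/ → [ə] (rule 2); /i/ → [ə] (rule 2).
All other segments surface unchanged.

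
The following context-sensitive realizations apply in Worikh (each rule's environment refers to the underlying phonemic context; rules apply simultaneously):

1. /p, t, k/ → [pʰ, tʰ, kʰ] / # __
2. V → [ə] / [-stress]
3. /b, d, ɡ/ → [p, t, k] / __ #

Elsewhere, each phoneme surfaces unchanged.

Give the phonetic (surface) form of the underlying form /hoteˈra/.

[hətəˈra]

Rule 2 applies to /o/ (between /h/ and /t/: in an unstressed syllable) → [ə].
/t/ (between /o/ and /e/): rule 1 targets it, but not word-initially → unchanged [t].
/e/ (between /t/ and /r/) occurs in an unstressed syllable → [ə] by rule 2.
/a/ (word-final): rule 2 targets it, but not in an unstressed syllable → unchanged [a].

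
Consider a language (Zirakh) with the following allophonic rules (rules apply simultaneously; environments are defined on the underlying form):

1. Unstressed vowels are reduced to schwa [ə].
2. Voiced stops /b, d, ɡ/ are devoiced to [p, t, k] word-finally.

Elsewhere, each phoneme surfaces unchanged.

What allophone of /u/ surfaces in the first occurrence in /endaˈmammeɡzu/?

/u/ (word-final): in an unstressed syllable, so rule 1 applies → [ə].

[ə]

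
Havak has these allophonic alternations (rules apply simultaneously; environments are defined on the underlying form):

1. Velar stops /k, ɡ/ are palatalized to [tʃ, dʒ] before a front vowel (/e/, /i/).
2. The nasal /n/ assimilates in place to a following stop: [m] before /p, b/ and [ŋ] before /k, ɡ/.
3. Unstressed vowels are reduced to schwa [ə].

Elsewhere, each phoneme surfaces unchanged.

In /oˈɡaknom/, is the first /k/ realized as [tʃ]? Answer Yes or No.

No

/k/ — between /a/ and /n/; rule 1 does not apply here → [k].
The actual realization is [k], not [tʃ].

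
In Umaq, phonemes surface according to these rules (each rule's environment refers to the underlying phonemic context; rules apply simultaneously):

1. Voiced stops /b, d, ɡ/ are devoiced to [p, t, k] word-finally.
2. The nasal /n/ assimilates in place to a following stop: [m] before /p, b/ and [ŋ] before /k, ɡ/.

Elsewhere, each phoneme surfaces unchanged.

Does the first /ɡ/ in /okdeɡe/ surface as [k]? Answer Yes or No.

/ɡ/ (between /e/ and /e/): rule 1 targets it, but not word-finally → unchanged [ɡ].
The actual realization is [ɡ], not [k].

No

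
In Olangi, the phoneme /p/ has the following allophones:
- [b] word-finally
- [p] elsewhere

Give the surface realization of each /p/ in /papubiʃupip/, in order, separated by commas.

[p], [p], [p], [b]

Occurrence 1 (position 1): no conditioning environment matches → elsewhere allophone [p].
Occurrence 2 (position 3): no conditioning environment matches → elsewhere allophone [p].
Occurrence 3 (position 9): no conditioning environment matches → elsewhere allophone [p].
Occurrence 4 (position 11): word-finally → [b].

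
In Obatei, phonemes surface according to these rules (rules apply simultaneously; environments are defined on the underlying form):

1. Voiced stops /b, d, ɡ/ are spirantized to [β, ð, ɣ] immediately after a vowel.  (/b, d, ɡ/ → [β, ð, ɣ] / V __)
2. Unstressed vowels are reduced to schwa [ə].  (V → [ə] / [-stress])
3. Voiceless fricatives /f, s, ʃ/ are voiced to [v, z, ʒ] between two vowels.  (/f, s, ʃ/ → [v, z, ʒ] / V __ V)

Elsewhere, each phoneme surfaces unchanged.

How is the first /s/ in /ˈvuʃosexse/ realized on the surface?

/s/ — between /o/ and /e/, between two vowels — surfaces as [z] (rule 3).

[z]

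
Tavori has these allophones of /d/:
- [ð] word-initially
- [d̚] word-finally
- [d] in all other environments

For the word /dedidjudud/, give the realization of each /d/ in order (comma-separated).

Occurrence 1 (position 1): word-initially → [ð].
Occurrence 2 (position 3): no conditioning environment matches → elsewhere allophone [d].
Occurrence 3 (position 5): no conditioning environment matches → elsewhere allophone [d].
Occurrence 4 (position 8): no conditioning environment matches → elsewhere allophone [d].
Occurrence 5 (position 10): word-finally → [d̚].

[ð], [d], [d], [d], [d̚]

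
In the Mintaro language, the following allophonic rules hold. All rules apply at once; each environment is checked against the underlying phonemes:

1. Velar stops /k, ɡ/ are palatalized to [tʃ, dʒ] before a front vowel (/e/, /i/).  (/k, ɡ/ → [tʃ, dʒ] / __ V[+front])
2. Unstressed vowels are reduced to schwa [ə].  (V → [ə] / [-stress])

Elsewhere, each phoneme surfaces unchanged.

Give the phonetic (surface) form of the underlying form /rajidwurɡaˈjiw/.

/a/ (between /r/ and /j/): in an unstressed syllable, so rule 2 applies → [ə].
/i/ — between /j/ and /d/, in an unstressed syllable — surfaces as [ə] (rule 2).
/u/ (between /w/ and /r/) occurs in an unstressed syllable → [ə] by rule 2.
/ɡ/ (between /r/ and /a/): rule 1 targets it, but not before a front vowel → unchanged [ɡ].
/a/ (between /ɡ/ and /j/) occurs in an unstressed syllable → [ə] by rule 2.
/i/ — between /j/ and /w/; rule 2 does not apply here → [i].

[rəjədwərɡəˈjiw]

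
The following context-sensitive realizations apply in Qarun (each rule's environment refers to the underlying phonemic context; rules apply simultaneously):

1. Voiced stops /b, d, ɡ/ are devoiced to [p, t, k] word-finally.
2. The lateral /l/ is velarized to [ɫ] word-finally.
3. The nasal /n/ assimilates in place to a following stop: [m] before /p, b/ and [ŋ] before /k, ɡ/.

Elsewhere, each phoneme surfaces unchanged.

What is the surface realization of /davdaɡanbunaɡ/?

/d/ (word-initial): rule 1 targets it, but not word-finally → unchanged [d].
/a/ (between /d/ and /v/) is unaffected → [a].
/v/ (between /a/ and /d/): no rule targets it → [v].
/d/ (between /v/ and /a/) is in the target of rule 1 but the environment (word-finally) is not met → [d].
/a/ stays [a].
/ɡ/ — between /a/ and /a/; rule 1 does not apply here → [ɡ].
/a/ (between /ɡ/ and /n/): no rule targets it → [a].
/n/ (between /a/ and /b/): before a labial or velar stop, so rule 3 applies → [m].
/b/ — between /n/ and /u/; rule 1 does not apply here → [b].
/u/ — not in any rule's target class → [u].
/n/ (between /u/ and /a/) is in the target of rule 3 but the environment (before a labial or velar stop) is not met → [n].
/a/ stays [a].
/ɡ/ (word-final): word-finally, so rule 1 applies → [k].

[davdaɡambunak]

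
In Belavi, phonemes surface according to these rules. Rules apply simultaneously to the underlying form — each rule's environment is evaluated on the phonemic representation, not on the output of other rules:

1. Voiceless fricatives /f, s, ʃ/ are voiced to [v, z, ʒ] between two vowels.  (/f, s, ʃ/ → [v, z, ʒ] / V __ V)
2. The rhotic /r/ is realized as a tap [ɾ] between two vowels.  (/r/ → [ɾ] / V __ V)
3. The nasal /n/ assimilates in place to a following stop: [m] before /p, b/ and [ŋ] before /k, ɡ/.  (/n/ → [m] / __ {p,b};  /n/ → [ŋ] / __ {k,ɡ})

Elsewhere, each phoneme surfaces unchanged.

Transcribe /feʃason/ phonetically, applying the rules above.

[feʒazon]

/f/ (word-initial) fails the environment for rule 1, so it stays [f].
/ʃ/ (between /e/ and /a/) occurs between two vowels → [ʒ] by rule 1.
Rule 1 applies to /s/ (between /a/ and /o/: between two vowels) → [z].
/n/ (word-final) is in the target of rule 3 but the environment (before a labial or velar stop) is not met → [n].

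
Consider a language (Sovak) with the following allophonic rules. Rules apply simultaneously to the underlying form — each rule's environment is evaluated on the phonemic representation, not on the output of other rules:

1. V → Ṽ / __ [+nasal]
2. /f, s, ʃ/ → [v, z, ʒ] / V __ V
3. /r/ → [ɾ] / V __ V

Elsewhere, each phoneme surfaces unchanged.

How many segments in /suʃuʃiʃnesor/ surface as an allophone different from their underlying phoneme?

Segments that undergo a rule: /ʃ/ → [ʒ] (rule 2); /ʃ/ → [ʒ] (rule 2); /s/ → [z] (rule 2).
All other segments surface unchanged.

3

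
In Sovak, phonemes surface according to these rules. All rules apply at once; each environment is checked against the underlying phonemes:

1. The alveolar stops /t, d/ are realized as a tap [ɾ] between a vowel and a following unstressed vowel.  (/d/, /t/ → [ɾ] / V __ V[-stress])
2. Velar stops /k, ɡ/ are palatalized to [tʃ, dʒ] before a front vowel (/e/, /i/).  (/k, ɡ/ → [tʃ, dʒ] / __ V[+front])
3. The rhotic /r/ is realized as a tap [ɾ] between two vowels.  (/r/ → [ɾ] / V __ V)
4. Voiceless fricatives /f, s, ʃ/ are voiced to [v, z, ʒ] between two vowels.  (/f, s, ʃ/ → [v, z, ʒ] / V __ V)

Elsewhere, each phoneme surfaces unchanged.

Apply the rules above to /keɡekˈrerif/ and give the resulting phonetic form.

Rule 2 applies to /k/ (word-initial: before a front vowel) → [tʃ].
/ɡ/ (between /e/ and /e/) occurs before a front vowel → [dʒ] by rule 2.
/k/ (between /e/ and /r/): rule 2 targets it, but not before a front vowel → unchanged [k].
/r/ (between /k/ and /e/) is in the target of rule 3 but the environment (between two vowels) is not met → [r].
Rule 3 applies to /r/ (between /e/ and /i/: between two vowels) → [ɾ].
/f/ (word-final): rule 4 targets it, but not between two vowels → unchanged [f].

[tʃedʒekˈreɾif]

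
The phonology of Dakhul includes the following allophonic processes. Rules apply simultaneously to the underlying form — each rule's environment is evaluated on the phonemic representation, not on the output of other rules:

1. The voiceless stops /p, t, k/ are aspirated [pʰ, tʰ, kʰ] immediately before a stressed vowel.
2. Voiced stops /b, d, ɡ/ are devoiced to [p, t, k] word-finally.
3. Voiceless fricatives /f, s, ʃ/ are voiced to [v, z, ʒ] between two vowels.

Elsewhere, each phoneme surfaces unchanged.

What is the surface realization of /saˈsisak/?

[saˈzizak]

/s/ (word-initial) is in the target of rule 3 but the environment (between two vowels) is not met → [s].
/s/ (between /a/ and /i/) occurs between two vowels → [z] by rule 3.
/s/ meets the environment for rule 3 (between two vowels) → [z].
/k/ — word-final; rule 1 does not apply here → [k].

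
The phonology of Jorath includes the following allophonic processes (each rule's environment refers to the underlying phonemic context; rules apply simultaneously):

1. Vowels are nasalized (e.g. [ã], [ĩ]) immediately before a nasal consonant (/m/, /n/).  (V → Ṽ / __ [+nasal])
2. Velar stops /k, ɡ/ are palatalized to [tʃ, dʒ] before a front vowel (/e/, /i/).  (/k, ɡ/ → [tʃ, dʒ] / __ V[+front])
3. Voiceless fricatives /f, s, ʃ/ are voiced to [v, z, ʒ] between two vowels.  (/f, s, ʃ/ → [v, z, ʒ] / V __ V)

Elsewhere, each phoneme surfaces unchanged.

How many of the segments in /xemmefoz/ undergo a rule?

Segments that undergo a rule: /e/ → [ẽ] (rule 1); /f/ → [v] (rule 3).
All other segments surface unchanged.

2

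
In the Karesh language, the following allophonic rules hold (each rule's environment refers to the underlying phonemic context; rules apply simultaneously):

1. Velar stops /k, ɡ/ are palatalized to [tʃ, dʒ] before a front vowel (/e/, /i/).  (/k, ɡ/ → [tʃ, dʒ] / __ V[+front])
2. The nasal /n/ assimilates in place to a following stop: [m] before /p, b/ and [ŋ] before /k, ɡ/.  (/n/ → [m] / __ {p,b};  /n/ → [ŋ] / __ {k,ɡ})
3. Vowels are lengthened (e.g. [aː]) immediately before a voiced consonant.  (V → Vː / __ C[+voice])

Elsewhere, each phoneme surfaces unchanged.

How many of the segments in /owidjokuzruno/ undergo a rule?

Segments that undergo a rule: /o/ → [oː] (rule 3); /i/ → [iː] (rule 3); /u/ → [uː] (rule 3); /u/ → [uː] (rule 3).
All other segments surface unchanged.

4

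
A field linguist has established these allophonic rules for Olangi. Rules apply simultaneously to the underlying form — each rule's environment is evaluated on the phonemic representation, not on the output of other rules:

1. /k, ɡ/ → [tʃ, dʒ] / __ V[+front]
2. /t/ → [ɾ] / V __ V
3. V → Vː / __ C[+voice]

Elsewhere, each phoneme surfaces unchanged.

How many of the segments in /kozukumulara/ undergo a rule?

4

Segments that undergo a rule: /o/ → [oː] (rule 3); /u/ → [uː] (rule 3); /u/ → [uː] (rule 3); /a/ → [aː] (rule 3).
All other segments surface unchanged.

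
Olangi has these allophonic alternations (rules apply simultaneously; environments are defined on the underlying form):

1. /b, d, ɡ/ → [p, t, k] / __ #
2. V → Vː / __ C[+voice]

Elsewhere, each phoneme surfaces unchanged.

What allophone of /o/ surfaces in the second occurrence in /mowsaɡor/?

[oː]

/o/ meets the environment for rule 2 (before a voiced consonant) → [oː].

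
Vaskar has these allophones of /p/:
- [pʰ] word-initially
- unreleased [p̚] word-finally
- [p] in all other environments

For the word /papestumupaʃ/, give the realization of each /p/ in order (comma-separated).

Occurrence 1 (position 1): word-initially → [pʰ].
Occurrence 2 (position 3): no conditioning environment matches → elsewhere allophone [p].
Occurrence 3 (position 10): no conditioning environment matches → elsewhere allophone [p].

[pʰ], [p], [p]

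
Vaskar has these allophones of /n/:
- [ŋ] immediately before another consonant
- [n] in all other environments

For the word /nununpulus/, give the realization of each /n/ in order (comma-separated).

Occurrence 1 (position 1): no conditioning environment matches → elsewhere allophone [n].
Occurrence 2 (position 3): no conditioning environment matches → elsewhere allophone [n].
Occurrence 3 (position 5): immediately before another consonant → [ŋ].

[n], [n], [ŋ]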